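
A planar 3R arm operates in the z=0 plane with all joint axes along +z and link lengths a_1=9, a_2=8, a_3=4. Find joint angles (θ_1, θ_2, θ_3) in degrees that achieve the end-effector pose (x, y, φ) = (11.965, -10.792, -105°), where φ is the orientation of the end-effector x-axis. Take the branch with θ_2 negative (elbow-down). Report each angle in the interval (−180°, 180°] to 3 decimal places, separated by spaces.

wrist centre = target − a_3·(cos φ, sin φ) = (13.0003, -6.9283)
cos θ_2 = (217.0085−9²−8²)/(2·9·8) = 0.5001; θ_2 = -59.9961° (elbow-down)
β = atan2(-6.9283,13.0003) = -28.0547°; ψ = atan2(-6.9279,13.0005) = -28.0531°
θ_1 = β − ψ = -0.0016°
θ_3 = φ − θ_1 − θ_2 = -45.0023° (wrapped to (-180°,180°])

-0.002 -59.996 -45.002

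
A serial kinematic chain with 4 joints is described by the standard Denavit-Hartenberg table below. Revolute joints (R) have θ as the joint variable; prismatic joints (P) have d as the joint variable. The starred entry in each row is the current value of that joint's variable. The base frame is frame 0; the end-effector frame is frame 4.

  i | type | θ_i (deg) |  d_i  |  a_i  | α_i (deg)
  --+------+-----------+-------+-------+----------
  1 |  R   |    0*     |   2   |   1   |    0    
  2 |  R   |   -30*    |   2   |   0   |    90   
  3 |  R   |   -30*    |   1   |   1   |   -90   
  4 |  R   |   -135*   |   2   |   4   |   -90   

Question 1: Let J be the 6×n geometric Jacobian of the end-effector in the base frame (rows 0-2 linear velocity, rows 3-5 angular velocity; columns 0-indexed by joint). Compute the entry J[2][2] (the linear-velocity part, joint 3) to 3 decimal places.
-0.583

axis z_2 = (-0.5000,-0.8660,0.0000); lever o_n−o_2 = (-2.4195,-3.0238,2.6463)
cross product → J_v[:, 2] = (-2.2917,1.3231,-0.5835)
J_ω[:, 2] = z_2
entry J[2][2] = -0.5835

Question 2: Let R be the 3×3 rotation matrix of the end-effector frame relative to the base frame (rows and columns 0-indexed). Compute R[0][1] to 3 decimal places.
-0.433

End-effector y-axis (col 1 of R) = (-0.4330,0.2500,-0.8660)
R[0][1] = -0.4330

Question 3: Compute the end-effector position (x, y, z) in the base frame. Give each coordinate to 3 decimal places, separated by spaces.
-1.420 -3.024 6.646

after link 1: o_1 = (1.0000, 0.0000, 2.0000)
after link 2: o_2 = (1.0000, 0.0000, 4.0000)
after link 3: o_3 = (1.2500, -1.2990, 3.5000)
after link 4: o_4 = (-1.4195, -3.0238, 6.6463)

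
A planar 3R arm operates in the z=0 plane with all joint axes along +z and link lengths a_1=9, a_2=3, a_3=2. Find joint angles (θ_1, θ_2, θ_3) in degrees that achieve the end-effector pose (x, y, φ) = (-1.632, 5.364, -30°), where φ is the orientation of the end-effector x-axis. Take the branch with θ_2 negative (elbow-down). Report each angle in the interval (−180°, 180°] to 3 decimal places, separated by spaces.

wrist centre = target − a_3·(cos φ, sin φ) = (-3.3641, 6.3640)
cos θ_2 = (51.8173−9²−3²)/(2·9·3) = -0.7071; θ_2 = -134.9983° (elbow-down)
β = atan2(6.3640,-3.3641) = 117.8612°; ψ = atan2(-2.1214,6.8787) = -17.1396°
θ_1 = β − ψ = 135.0008°
θ_3 = φ − θ_1 − θ_2 = -30.0025° (wrapped to (-180°,180°])

135.001 -134.998 -30.002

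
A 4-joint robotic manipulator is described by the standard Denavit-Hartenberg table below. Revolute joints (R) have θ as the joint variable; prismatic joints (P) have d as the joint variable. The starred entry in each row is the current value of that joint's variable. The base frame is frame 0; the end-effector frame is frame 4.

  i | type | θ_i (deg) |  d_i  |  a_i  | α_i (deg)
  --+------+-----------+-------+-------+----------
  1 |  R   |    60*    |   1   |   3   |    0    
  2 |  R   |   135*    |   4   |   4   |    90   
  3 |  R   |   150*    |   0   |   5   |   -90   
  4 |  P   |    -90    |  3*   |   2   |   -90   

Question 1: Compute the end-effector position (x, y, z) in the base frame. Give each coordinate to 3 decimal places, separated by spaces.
after link 1: o_1 = (1.5000, 2.5981, 1.0000)
after link 2: o_2 = (-2.3637, 1.5628, 5.0000)
after link 3: o_3 = (1.8189, 2.6835, 7.5000)
after link 4: o_4 = (2.7501, 5.0036, 4.9019)

2.750 5.004 4.902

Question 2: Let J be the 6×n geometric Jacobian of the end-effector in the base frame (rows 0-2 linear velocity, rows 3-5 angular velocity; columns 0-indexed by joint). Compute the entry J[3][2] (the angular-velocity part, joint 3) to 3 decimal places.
axis z_2 = (-0.2588,0.9659,0.0000); lever o_n−o_2 = (5.1138,3.4408,-0.0981)
cross product → J_v[:, 2] = (-0.0947,-0.0254,-5.8301)
J_ω[:, 2] = z_2
entry J[3][2] = -0.2588

-0.259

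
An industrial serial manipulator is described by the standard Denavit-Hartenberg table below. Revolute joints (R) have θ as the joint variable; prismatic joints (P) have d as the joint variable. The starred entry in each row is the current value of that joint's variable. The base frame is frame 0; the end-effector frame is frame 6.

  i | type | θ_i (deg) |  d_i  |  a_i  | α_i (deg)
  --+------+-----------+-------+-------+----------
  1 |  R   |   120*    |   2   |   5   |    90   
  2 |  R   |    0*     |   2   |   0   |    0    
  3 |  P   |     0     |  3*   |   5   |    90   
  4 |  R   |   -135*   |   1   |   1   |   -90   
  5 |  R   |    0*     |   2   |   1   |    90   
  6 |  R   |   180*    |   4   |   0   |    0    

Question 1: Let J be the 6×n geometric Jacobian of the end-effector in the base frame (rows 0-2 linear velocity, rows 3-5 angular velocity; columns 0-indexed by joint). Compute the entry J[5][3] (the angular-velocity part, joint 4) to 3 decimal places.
axis z_3 = (0.0000,0.0000,-1.0000); lever o_n−o_3 = (-2.4495,-1.4142,-5.0000)
cross product → J_v[:, 3] = (-1.4142,2.4495,0.0000)
J_ω[:, 3] = z_3
entry J[5][3] = -1.0000

-1.000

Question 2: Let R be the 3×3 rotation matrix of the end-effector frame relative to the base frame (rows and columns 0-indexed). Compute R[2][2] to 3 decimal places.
-1.000

End-effector z-axis (col 2 of R) = (0.0000,0.0000,-1.0000)
R[2][2] = -1.0000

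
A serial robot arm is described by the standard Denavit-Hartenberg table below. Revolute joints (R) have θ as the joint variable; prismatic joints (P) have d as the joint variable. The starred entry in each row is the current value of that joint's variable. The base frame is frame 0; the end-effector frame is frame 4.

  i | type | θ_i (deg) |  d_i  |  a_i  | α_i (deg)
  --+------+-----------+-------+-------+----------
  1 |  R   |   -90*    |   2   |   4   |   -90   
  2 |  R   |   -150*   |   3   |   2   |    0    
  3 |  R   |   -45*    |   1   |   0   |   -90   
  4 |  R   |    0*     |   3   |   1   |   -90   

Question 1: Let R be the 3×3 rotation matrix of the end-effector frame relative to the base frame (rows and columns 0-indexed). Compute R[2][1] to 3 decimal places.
-0.966

End-effector y-axis (col 1 of R) = (-0.0000,-0.2588,-0.9659)
R[2][1] = -0.9659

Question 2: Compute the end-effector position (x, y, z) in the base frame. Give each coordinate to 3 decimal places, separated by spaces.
after link 1: o_1 = (0.0000, -4.0000, 2.0000)
after link 2: o_2 = (3.0000, -2.2679, 3.0000)
after link 3: o_3 = (4.0000, -2.2679, 3.0000)
after link 4: o_4 = (4.0000, -0.5256, 5.6390)

4.000 -0.526 5.639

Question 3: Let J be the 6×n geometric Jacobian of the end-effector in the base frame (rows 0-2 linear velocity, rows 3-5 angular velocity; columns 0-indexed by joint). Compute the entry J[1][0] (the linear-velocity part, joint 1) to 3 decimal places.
4.000

axis z_0 = ẑ; lever o_n−o_0 = (4.0000,-0.5256,5.6390)
cross product → J_v[:, 0] = (0.5256,4.0000,-0.0000)
J_ω[:, 0] = z_0
entry J[1][0] = 4.0000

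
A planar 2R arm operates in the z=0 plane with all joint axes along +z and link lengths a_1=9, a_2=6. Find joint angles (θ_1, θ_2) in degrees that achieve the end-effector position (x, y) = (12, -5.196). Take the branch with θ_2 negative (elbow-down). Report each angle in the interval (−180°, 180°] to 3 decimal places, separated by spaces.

cos θ_2 = (170.9984−9²−6²)/(2·9·6) = 0.5000; θ_2 = -60.0010° (elbow-down)
β = atan2(-5.1960,12.0000) = -23.4126°; ψ = atan2(-5.1962,11.9999) = -23.4136°
θ_1 = β − ψ = 0.0010°

0.001 -60.001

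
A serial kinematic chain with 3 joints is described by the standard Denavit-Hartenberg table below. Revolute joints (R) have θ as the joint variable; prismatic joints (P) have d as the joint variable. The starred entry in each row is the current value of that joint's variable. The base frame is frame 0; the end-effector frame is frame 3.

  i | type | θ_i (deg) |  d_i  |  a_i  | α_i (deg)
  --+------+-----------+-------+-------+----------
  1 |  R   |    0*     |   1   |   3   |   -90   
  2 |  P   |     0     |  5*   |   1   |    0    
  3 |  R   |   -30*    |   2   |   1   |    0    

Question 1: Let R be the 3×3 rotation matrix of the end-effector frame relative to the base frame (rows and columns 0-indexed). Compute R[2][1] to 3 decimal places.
End-effector y-axis (col 1 of R) = (0.5000,0.0000,-0.8660)
R[2][1] = -0.8660

-0.866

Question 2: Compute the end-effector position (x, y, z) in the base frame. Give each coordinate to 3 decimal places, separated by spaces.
after link 1: o_1 = (3.0000, 0.0000, 1.0000)
after link 2: o_2 = (4.0000, 5.0000, 1.0000)
after link 3: o_3 = (4.8660, 7.0000, 1.5000)

4.866 7.000 1.500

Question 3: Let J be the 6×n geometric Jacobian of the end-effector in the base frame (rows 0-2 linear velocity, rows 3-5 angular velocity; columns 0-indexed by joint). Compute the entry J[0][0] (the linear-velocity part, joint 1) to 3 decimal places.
axis z_0 = ẑ; lever o_n−o_0 = (4.8660,7.0000,1.5000)
cross product → J_v[:, 0] = (-7.0000,4.8660,0.0000)
J_ω[:, 0] = z_0
entry J[0][0] = -7.0000

-7.000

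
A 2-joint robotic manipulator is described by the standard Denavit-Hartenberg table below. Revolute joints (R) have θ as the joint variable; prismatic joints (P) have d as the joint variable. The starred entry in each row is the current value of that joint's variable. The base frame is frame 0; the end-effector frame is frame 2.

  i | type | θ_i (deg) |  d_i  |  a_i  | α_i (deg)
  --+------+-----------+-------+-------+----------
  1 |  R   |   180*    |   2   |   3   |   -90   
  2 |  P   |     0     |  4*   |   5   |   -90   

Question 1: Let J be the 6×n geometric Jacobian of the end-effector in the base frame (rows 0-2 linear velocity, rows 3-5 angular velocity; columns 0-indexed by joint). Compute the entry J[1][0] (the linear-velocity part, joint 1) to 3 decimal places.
-8.000

axis z_0 = ẑ; lever o_n−o_0 = (-8.0000,-4.0000,2.0000)
cross product → J_v[:, 0] = (4.0000,-8.0000,0.0000)
J_ω[:, 0] = z_0
entry J[1][0] = -8.0000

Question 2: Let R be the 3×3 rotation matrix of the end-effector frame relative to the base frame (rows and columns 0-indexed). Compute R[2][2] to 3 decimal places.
End-effector z-axis (col 2 of R) = (-0.0000,-0.0000,-1.0000)
R[2][2] = -1.0000

-1.000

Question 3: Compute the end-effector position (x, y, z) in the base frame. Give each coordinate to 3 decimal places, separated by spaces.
after link 1: o_1 = (-3.0000, 0.0000, 2.0000)
after link 2: o_2 = (-8.0000, -4.0000, 2.0000)

-8.000 -4.000 2.000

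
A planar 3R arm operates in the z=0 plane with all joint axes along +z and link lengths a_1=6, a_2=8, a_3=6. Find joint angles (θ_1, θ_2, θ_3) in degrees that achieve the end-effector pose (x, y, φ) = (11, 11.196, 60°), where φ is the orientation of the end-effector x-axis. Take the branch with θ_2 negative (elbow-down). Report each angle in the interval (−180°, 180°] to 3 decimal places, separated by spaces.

90.000 -90.001 60.001

wrist centre = target − a_3·(cos φ, sin φ) = (8.0000, 5.9998)
cos θ_2 = (99.9982−6²−8²)/(2·6·8) = -0.0000; θ_2 = -90.0011° (elbow-down)
β = atan2(5.9998,8.0000) = 36.8692°; ψ = atan2(-8.0000,5.9998) = -53.1308°
θ_1 = β − ψ = 90.0000°
θ_3 = φ − θ_1 − θ_2 = 60.0011° (wrapped to (-180°,180°])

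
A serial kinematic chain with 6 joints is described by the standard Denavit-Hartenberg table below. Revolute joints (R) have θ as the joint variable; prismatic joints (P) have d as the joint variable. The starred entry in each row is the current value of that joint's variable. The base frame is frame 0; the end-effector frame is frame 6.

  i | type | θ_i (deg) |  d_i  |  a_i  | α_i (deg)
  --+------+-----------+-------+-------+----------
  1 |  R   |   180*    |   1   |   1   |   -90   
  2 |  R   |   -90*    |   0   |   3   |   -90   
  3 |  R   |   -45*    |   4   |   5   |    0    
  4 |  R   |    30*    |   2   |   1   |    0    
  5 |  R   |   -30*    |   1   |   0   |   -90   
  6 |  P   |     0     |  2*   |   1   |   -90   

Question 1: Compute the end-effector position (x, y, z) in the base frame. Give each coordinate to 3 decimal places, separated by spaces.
-8.000 -3.087 10.623

after link 1: o_1 = (-1.0000, 0.0000, 1.0000)
after link 2: o_2 = (-1.0000, 0.0000, 4.0000)
after link 3: o_3 = (-5.0000, -3.5355, 7.5355)
after link 4: o_4 = (-7.0000, -3.7944, 8.5015)
after link 5: o_5 = (-8.0000, -3.7944, 8.5015)
after link 6: o_6 = (-8.0000, -3.0872, 10.6228)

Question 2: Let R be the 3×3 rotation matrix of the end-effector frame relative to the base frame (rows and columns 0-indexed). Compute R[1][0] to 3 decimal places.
-0.707

End-effector x-axis (col 0 of R) = (-0.0000,-0.7071,0.7071)
R[1][0] = -0.7071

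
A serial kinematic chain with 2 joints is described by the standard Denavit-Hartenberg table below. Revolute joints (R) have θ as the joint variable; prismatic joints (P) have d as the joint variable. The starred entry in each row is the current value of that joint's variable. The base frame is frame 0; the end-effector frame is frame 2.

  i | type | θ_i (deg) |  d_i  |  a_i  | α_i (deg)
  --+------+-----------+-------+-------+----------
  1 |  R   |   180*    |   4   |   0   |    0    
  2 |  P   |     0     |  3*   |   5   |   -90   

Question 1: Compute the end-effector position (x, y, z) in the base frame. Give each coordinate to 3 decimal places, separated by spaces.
after link 1: o_1 = (0.0000, 0.0000, 4.0000)
after link 2: o_2 = (-5.0000, 0.0000, 7.0000)

-5.000 0.000 7.000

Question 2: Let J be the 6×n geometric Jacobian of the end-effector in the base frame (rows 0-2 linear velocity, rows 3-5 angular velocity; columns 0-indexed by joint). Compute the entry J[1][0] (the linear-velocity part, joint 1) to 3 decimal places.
axis z_0 = ẑ; lever o_n−o_0 = (-5.0000,0.0000,7.0000)
cross product → J_v[:, 0] = (-0.0000,-5.0000,0.0000)
J_ω[:, 0] = z_0
entry J[1][0] = -5.0000

-5.000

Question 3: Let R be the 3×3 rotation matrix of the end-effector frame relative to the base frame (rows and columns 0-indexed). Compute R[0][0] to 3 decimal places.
End-effector x-axis (col 0 of R) = (-1.0000,0.0000,0.0000)
R[0][0] = -1.0000

-1.000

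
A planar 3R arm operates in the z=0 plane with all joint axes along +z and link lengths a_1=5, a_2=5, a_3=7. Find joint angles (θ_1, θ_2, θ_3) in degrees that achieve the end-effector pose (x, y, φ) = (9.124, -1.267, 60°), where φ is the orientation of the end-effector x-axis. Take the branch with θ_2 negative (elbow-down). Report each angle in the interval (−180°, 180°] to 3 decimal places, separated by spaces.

wrist centre = target − a_3·(cos φ, sin φ) = (5.6240, -7.3292)
cos θ_2 = (85.3462−5²−5²)/(2·5·5) = 0.7069; θ_2 = -45.0148° (elbow-down)
β = atan2(-7.3292,5.6240) = -52.4994°; ψ = atan2(-3.5364,8.5346) = -22.5074°
θ_1 = β − ψ = -29.9920°
θ_3 = φ − θ_1 − θ_2 = 135.0068° (wrapped to (-180°,180°])

-29.992 -45.015 135.007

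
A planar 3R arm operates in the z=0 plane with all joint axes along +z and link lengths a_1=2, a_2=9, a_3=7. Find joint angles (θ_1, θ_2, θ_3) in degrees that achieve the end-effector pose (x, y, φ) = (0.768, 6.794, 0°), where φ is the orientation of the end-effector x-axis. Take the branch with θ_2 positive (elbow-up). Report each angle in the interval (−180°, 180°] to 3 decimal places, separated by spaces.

55.053 90.006 -145.059

wrist centre = target − a_3·(cos φ, sin φ) = (-6.2320, 6.7940)
cos θ_2 = (84.9963−2²−9²)/(2·2·9) = -0.0001; θ_2 = 90.0060° (elbow-up)
β = atan2(6.7940,-6.2320) = 132.5295°; ψ = atan2(9.0000,1.9991) = 77.4769°
θ_1 = β − ψ = 55.0527°
θ_3 = φ − θ_1 − θ_2 = -145.0586° (wrapped to (-180°,180°])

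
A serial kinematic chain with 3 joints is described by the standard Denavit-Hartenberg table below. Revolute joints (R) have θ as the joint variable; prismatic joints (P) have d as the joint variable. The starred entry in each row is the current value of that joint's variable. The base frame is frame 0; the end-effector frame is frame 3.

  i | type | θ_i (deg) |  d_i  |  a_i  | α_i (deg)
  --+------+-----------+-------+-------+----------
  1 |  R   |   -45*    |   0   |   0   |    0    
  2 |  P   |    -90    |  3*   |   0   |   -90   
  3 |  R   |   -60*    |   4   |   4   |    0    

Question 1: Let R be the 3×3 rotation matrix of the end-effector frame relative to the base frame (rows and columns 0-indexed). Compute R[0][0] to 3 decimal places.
-0.354

End-effector x-axis (col 0 of R) = (-0.3536,-0.3536,0.8660)
R[0][0] = -0.3536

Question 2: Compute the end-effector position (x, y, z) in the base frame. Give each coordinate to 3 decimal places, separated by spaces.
after link 1: o_1 = (0.0000, 0.0000, 0.0000)
after link 2: o_2 = (0.0000, 0.0000, 3.0000)
after link 3: o_3 = (1.4142, -4.2426, 6.4641)

1.414 -4.243 6.464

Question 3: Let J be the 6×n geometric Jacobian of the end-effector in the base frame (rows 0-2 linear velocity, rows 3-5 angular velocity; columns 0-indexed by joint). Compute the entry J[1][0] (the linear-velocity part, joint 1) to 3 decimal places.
axis z_0 = ẑ; lever o_n−o_0 = (1.4142,-4.2426,6.4641)
cross product → J_v[:, 0] = (4.2426,1.4142,-0.0000)
J_ω[:, 0] = z_0
entry J[1][0] = 1.4142

1.414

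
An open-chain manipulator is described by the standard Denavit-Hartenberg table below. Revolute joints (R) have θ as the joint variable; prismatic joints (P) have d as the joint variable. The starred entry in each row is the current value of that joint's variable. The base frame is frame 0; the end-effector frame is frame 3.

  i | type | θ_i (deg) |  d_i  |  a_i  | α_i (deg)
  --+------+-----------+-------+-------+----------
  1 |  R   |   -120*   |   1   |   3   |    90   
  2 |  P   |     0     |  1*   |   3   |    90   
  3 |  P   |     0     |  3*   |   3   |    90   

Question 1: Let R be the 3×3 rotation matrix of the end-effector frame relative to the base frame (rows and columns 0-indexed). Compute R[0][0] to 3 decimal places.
End-effector x-axis (col 0 of R) = (-0.5000,-0.8660,0.0000)
R[0][0] = -0.5000

-0.500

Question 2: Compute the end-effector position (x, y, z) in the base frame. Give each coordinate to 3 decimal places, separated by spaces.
after link 1: o_1 = (-1.5000, -2.5981, 1.0000)
after link 2: o_2 = (-3.8660, -4.6962, 1.0000)
after link 3: o_3 = (-5.3660, -7.2942, -2.0000)

-5.366 -7.294 -2.000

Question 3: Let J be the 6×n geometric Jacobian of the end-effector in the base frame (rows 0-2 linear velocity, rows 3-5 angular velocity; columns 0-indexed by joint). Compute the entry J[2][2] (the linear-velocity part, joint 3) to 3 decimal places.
-1.000

prismatic axis z_2 = (-0.0000,0.0000,-1.0000)
J_v[:, 2] = z_2; J_ω[:, 2] = (0,0,0)
entry J[2][2] = -1.0000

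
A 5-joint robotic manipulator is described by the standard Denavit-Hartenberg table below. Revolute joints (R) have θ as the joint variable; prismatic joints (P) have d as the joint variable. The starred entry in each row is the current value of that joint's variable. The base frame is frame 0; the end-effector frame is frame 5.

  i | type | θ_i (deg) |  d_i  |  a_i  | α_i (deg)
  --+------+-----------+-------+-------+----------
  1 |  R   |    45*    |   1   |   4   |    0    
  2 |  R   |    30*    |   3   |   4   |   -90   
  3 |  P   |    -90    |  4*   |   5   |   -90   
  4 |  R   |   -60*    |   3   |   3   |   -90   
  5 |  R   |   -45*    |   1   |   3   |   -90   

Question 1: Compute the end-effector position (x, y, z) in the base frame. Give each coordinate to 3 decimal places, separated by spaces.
after link 1: o_1 = (2.8284, 2.8284, 1.0000)
after link 2: o_2 = (3.8637, 6.6921, 4.0000)
after link 3: o_3 = (0.0000, 7.7274, 9.0000)
after link 4: o_4 = (-1.7331, 11.2976, 10.5000)
after link 5: o_5 = (-2.4756, 13.6927, 12.4267)

-2.476 13.693 12.427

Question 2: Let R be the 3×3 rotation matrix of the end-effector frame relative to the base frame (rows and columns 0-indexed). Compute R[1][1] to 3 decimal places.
0.129

End-effector y-axis (col 1 of R) = (-0.4830,0.1294,-0.8660)
R[1][1] = 0.1294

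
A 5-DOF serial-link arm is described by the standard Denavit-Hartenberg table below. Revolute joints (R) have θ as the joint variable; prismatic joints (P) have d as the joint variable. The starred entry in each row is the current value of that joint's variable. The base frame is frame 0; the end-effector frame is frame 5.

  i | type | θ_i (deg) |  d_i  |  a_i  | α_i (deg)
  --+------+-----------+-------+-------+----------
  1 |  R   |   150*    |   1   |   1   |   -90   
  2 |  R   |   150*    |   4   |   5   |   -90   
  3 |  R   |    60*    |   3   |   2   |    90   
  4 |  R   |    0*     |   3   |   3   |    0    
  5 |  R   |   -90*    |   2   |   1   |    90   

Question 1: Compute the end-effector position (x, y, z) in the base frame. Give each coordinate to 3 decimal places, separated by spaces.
after link 1: o_1 = (-0.8660, 0.5000, 1.0000)
after link 2: o_2 = (0.8840, -5.1292, -1.5000)
after link 3: o_3 = (3.7990, -4.8122, 0.5981)
after link 4: o_4 = (7.4216, -5.6357, -1.4510)
after link 5: o_5 = (7.7877, -7.0018, -3.1830)

7.788 -7.002 -3.183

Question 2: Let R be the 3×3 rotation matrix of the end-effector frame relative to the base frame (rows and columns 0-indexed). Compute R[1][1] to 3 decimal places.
End-effector y-axis (col 1 of R) = (0.3995,-0.8080,-0.4330)
R[1][1] = -0.8080

-0.808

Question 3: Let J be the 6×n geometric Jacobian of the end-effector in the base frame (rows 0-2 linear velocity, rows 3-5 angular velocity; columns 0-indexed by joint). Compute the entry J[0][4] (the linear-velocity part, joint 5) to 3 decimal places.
0.808

axis z_4 = (0.3995,-0.8080,-0.4330); lever o_n−o_4 = (0.3660,-1.3660,-1.7321)
cross product → J_v[:, 4] = (0.8080,0.5335,-0.2500)
J_ω[:, 4] = z_4
entry J[0][4] = 0.8080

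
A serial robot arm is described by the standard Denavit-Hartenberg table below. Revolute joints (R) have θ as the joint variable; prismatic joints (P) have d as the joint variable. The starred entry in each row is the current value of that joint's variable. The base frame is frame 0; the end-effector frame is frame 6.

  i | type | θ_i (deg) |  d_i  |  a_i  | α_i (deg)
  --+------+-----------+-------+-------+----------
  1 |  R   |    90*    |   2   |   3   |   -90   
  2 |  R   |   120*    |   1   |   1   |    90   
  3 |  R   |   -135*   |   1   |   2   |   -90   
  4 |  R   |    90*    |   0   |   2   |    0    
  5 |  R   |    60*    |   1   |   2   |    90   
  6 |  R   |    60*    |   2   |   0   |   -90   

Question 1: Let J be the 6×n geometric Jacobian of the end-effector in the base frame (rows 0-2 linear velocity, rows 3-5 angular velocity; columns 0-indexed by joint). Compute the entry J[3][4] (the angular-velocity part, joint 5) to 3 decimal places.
0.707

axis z_4 = (0.7071,-0.3536,-0.6124); lever o_n−o_4 = (0.1895,-2.9784,0.3054)
cross product → J_v[:, 4] = (-1.9319,-0.3320,-2.0391)
J_ω[:, 4] = z_4
entry J[3][4] = 0.7071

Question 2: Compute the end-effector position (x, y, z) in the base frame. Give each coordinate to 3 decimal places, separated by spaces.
0.604 -0.637 3.164

after link 1: o_1 = (0.0000, 3.0000, 2.0000)
after link 2: o_2 = (-1.0000, 2.5000, 1.1340)
after link 3: o_3 = (0.4142, 4.0731, 1.8587)
after link 4: o_4 = (0.4142, 2.3411, 2.8587)
after link 5: o_5 = (-0.1034, 0.5091, 1.6857)
after link 6: o_6 = (0.6037, -0.6373, 3.1641)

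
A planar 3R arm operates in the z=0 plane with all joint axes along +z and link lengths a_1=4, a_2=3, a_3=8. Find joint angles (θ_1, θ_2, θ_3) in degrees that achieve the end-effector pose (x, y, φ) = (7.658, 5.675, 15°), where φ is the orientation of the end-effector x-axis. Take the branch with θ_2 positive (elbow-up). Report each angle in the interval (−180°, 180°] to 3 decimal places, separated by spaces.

44.999 120.009 -150.008

wrist centre = target − a_3·(cos φ, sin φ) = (-0.0694, 3.6044)
cos θ_2 = (12.9969−4²−3²)/(2·4·3) = -0.5001; θ_2 = 120.0087° (elbow-up)
β = atan2(3.6044,-0.0694) = 91.1031°; ψ = atan2(2.5978,2.4996) = 46.1041°
θ_1 = β − ψ = 44.9990°
θ_3 = φ − θ_1 − θ_2 = -150.0077° (wrapped to (-180°,180°])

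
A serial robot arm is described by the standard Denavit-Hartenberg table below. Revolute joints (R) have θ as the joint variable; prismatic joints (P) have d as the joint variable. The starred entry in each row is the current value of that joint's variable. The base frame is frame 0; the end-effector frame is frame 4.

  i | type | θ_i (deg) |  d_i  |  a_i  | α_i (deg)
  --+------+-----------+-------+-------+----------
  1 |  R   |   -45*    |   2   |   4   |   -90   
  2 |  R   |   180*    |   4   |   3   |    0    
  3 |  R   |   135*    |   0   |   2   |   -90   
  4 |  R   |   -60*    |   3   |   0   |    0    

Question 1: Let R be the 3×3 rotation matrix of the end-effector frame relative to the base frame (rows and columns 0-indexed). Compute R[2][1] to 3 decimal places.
End-effector y-axis (col 1 of R) = (0.0795,-0.7866,0.6124)
R[2][1] = 0.6124

0.612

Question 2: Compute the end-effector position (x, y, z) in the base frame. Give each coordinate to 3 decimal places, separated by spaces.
after link 1: o_1 = (2.8284, -2.8284, 2.0000)
after link 2: o_2 = (3.5355, 2.1213, 2.0000)
after link 3: o_3 = (4.5355, 1.1213, 3.4142)
after link 4: o_4 = (6.0355, -0.3787, 1.2929)

6.036 -0.379 1.293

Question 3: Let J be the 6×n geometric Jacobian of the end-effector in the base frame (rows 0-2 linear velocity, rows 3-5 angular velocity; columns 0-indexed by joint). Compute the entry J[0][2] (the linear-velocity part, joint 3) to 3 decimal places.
-0.500

axis z_2 = (0.7071,0.7071,0.0000); lever o_n−o_2 = (2.5000,-2.5000,-0.7071)
cross product → J_v[:, 2] = (-0.5000,0.5000,-3.5355)
J_ω[:, 2] = z_2
entry J[0][2] = -0.5000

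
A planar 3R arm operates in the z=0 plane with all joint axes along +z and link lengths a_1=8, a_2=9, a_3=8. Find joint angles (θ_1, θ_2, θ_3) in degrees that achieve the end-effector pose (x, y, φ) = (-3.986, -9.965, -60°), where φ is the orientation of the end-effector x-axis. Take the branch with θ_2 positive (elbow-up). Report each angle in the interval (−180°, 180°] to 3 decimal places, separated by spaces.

135.002 120.001 44.997

wrist centre = target − a_3·(cos φ, sin φ) = (-7.9860, -3.0368)
cos θ_2 = (72.9983−8²−9²)/(2·8·9) = -0.5000; θ_2 = 120.0008° (elbow-up)
β = atan2(-3.0368,-7.9860) = -159.1799°; ψ = atan2(7.7942,3.4999) = 65.8180°
θ_1 = β − ψ = -224.9979°
θ_3 = φ − θ_1 − θ_2 = 44.9972° (wrapped to (-180°,180°])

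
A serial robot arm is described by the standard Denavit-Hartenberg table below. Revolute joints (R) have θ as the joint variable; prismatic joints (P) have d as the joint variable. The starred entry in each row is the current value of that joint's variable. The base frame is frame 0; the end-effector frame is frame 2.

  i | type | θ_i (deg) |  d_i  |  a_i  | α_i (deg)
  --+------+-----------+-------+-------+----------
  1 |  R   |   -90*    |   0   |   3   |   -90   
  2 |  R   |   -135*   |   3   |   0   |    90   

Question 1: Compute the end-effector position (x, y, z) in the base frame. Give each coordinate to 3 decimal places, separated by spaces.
after link 1: o_1 = (0.0000, -3.0000, 0.0000)
after link 2: o_2 = (3.0000, -3.0000, 0.0000)

3.000 -3.000 0.000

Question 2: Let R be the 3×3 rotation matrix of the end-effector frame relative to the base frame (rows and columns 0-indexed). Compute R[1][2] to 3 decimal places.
0.707

End-effector z-axis (col 2 of R) = (0.0000,0.7071,-0.7071)
R[1][2] = 0.7071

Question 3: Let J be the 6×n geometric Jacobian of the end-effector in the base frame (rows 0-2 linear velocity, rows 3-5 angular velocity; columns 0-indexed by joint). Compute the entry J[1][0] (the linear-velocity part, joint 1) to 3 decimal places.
axis z_0 = ẑ; lever o_n−o_0 = (3.0000,-3.0000,0.0000)
cross product → J_v[:, 0] = (3.0000,3.0000,-0.0000)
J_ω[:, 0] = z_0
entry J[1][0] = 3.0000

3.000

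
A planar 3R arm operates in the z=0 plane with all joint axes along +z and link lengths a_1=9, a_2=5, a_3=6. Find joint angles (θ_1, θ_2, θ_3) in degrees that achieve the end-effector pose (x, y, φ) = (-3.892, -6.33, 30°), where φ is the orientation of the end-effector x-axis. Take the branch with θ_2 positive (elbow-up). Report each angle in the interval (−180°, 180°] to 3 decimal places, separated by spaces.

-149.997 44.997 135.001

wrist centre = target − a_3·(cos φ, sin φ) = (-9.0882, -9.3300)
cos θ_2 = (169.6434−9²−5²)/(2·9·5) = 0.7071; θ_2 = 44.9966° (elbow-up)
β = atan2(-9.3300,-9.0882) = -134.2477°; ψ = atan2(3.5353,12.5357) = 15.7495°
θ_1 = β − ψ = -149.9972°
θ_3 = φ − θ_1 − θ_2 = 135.0006° (wrapped to (-180°,180°])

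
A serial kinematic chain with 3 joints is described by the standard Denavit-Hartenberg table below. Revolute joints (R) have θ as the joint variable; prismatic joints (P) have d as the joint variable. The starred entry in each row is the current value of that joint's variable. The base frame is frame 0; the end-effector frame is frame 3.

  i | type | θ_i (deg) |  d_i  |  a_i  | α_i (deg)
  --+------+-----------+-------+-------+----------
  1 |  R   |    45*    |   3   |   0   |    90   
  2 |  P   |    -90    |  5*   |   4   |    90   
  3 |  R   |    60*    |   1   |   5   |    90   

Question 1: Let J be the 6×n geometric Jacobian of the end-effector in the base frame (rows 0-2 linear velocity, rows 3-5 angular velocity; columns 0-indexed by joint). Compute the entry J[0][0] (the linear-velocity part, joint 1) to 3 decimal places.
7.305

axis z_0 = ẑ; lever o_n−o_0 = (5.8903,-7.3045,-3.5000)
cross product → J_v[:, 0] = (7.3045,5.8903,-0.0000)
J_ω[:, 0] = z_0
entry J[0][0] = 7.3045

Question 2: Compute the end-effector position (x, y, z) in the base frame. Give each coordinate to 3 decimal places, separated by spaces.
5.890 -7.305 -3.500

after link 1: o_1 = (0.0000, 0.0000, 3.0000)
after link 2: o_2 = (3.5355, -3.5355, -1.0000)
after link 3: o_3 = (5.8903, -7.3045, -3.5000)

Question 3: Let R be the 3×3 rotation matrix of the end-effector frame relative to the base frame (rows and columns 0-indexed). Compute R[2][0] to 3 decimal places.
-0.500

End-effector x-axis (col 0 of R) = (0.6124,-0.6124,-0.5000)
R[2][0] = -0.5000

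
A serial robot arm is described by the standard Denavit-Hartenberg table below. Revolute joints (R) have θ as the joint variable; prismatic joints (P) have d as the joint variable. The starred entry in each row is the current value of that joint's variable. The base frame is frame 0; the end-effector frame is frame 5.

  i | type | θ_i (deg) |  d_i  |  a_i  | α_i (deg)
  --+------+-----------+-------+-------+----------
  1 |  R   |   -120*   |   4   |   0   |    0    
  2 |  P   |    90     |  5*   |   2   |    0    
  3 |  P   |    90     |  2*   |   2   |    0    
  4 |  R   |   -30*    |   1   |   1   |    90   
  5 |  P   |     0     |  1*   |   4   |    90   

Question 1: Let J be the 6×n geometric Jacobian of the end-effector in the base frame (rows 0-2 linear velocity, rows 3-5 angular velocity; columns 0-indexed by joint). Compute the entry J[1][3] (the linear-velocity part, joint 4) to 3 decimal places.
axis z_3 = (0.0000,0.0000,1.0000); lever o_n−o_3 = (4.8301,1.6340,1.0000)
cross product → J_v[:, 3] = (-1.6340,4.8301,0.0000)
J_ω[:, 3] = z_3
entry J[1][3] = 4.8301

4.830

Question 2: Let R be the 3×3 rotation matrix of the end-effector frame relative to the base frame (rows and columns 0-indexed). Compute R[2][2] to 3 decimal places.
End-effector z-axis (col 2 of R) = (0.0000,-0.0000,-1.0000)
R[2][2] = -1.0000

-1.000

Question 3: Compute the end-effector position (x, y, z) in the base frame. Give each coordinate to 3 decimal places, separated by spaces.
7.562 2.366 12.000

after link 1: o_1 = (0.0000, 0.0000, 4.0000)
after link 2: o_2 = (1.7321, -1.0000, 9.0000)
after link 3: o_3 = (2.7321, 0.7321, 11.0000)
after link 4: o_4 = (3.5981, 1.2321, 12.0000)
after link 5: o_5 = (7.5622, 2.3660, 12.0000)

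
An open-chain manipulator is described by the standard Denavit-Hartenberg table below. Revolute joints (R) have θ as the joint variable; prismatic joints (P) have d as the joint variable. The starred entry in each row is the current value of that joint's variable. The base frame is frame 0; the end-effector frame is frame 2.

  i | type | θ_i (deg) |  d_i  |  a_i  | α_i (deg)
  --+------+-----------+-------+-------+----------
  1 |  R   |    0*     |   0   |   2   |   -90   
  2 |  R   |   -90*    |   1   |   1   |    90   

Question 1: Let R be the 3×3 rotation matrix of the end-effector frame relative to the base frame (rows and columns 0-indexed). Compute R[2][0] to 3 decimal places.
End-effector x-axis (col 0 of R) = (0.0000,-0.0000,1.0000)
R[2][0] = 1.0000

1.000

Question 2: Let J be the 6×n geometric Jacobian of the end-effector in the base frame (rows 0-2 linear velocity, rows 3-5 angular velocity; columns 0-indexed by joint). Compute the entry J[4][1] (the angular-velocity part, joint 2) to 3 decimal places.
1.000

axis z_1 = (0.0000,1.0000,0.0000); lever o_n−o_1 = (0.0000,1.0000,1.0000)
cross product → J_v[:, 1] = (1.0000,0.0000,0.0000)
J_ω[:, 1] = z_1
entry J[4][1] = 1.0000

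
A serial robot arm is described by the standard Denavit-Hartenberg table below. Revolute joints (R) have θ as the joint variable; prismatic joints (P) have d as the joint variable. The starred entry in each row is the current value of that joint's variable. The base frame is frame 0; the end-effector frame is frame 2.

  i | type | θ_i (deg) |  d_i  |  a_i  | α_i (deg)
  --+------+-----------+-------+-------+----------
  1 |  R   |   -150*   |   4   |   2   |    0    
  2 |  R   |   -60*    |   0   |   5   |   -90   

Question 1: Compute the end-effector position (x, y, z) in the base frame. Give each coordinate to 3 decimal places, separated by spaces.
-6.062 1.500 4.000

after link 1: o_1 = (-1.7321, -1.0000, 4.0000)
after link 2: o_2 = (-6.0622, 1.5000, 4.0000)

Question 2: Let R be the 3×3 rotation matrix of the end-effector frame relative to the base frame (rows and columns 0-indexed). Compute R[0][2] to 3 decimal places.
-0.500

End-effector z-axis (col 2 of R) = (-0.5000,-0.8660,0.0000)
R[0][2] = -0.5000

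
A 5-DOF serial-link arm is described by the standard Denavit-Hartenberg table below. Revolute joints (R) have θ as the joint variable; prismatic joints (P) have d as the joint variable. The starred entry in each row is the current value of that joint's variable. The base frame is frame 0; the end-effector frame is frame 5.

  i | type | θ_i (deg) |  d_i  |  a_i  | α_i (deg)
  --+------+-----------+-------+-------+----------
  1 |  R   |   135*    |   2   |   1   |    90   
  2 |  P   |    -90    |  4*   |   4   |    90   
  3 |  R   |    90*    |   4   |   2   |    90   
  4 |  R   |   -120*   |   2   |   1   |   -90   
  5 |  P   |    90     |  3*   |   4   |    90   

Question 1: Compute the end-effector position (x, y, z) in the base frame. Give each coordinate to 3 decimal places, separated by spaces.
6.174 5.278 -0.000

after link 1: o_1 = (-0.7071, 0.7071, 2.0000)
after link 2: o_2 = (2.1213, 3.5355, -2.0000)
after link 3: o_3 = (6.3640, 2.1213, -2.0000)
after link 4: o_4 = (5.3980, 2.3801, -4.0000)
after link 5: o_5 = (6.1745, 5.2779, -0.0000)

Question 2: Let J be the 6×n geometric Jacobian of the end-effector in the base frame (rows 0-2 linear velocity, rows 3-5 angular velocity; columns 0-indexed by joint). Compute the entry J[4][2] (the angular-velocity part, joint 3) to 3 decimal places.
axis z_2 = (0.7071,-0.7071,-0.0000); lever o_n−o_2 = (4.0532,1.7424,2.0000)
cross product → J_v[:, 2] = (-1.4142,-1.4142,4.0981)
J_ω[:, 2] = z_2
entry J[4][2] = -0.7071

-0.707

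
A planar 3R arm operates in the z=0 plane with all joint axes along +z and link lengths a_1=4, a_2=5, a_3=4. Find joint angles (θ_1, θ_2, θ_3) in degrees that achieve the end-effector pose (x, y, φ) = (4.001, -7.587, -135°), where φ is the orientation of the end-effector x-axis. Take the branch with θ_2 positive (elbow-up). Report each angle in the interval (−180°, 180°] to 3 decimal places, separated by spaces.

wrist centre = target − a_3·(cos φ, sin φ) = (6.8294, -4.7586)
cos θ_2 = (69.2851−4²−5²)/(2·4·5) = 0.7071; θ_2 = 44.9983° (elbow-up)
β = atan2(-4.7586,6.8294) = -34.8678°; ψ = atan2(3.5354,7.5356) = 25.1342°
θ_1 = β − ψ = -60.0020°
θ_3 = φ − θ_1 − θ_2 = -119.9964° (wrapped to (-180°,180°])

-60.002 44.998 -119.996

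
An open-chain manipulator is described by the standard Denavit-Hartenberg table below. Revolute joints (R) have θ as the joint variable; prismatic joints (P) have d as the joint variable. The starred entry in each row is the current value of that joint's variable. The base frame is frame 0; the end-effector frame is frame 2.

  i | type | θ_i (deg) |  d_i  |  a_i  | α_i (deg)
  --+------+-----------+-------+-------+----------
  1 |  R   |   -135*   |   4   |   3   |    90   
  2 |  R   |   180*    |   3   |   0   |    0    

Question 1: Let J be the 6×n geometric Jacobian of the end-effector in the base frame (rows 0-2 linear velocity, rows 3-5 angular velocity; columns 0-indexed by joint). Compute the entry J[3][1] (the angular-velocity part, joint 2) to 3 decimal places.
-0.707

axis z_1 = (-0.7071,0.7071,0.0000); lever o_n−o_1 = (-2.1213,2.1213,0.0000)
cross product → J_v[:, 1] = (-0.0000,-0.0000,0.0000)
J_ω[:, 1] = z_1
entry J[3][1] = -0.7071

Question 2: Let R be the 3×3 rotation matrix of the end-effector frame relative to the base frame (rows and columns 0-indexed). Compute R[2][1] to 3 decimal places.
End-effector y-axis (col 1 of R) = (0.0000,0.0000,-1.0000)
R[2][1] = -1.0000

-1.000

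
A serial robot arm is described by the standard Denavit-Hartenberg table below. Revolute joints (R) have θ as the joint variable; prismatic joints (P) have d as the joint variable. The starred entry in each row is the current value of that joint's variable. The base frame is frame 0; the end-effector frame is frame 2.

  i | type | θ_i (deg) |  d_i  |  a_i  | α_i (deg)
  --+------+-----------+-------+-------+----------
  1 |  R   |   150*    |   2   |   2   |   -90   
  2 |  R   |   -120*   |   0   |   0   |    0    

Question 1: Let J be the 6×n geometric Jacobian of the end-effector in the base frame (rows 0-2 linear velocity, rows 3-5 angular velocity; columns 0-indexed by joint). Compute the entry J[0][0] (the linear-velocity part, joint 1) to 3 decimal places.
axis z_0 = ẑ; lever o_n−o_0 = (-1.7321,1.0000,2.0000)
cross product → J_v[:, 0] = (-1.0000,-1.7321,0.0000)
J_ω[:, 0] = z_0
entry J[0][0] = -1.0000

-1.000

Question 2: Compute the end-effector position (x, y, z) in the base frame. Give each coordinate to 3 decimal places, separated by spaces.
-1.732 1.000 2.000

after link 1: o_1 = (-1.7321, 1.0000, 2.0000)
after link 2: o_2 = (-1.7321, 1.0000, 2.0000)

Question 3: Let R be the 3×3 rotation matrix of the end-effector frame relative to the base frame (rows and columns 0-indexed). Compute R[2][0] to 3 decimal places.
End-effector x-axis (col 0 of R) = (0.4330,-0.2500,0.8660)
R[2][0] = 0.8660

0.866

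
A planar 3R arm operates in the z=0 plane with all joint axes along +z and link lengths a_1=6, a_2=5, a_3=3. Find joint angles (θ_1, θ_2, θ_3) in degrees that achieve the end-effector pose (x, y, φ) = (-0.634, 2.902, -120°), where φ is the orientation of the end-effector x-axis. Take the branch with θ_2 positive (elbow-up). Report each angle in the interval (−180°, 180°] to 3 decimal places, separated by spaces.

30.001 119.999 90.000

wrist centre = target − a_3·(cos φ, sin φ) = (0.8660, 5.5001)
cos θ_2 = (31.0008−6²−5²)/(2·6·5) = -0.5000; θ_2 = 119.9991° (elbow-up)
β = atan2(5.5001,0.8660) = 81.0521°; ψ = atan2(4.3302,3.5001) = 51.0514°
θ_1 = β − ψ = 30.0007°
θ_3 = φ − θ_1 − θ_2 = 90.0002° (wrapped to (-180°,180°])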